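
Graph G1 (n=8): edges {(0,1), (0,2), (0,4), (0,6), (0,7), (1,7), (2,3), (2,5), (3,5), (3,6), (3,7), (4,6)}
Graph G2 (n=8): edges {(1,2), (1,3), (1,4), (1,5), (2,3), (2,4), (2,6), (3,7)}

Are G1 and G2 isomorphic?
No, not isomorphic

The graphs are NOT isomorphic.

Counting triangles (3-cliques): G1 has 3, G2 has 2.
Triangle count is an isomorphism invariant, so differing triangle counts rule out isomorphism.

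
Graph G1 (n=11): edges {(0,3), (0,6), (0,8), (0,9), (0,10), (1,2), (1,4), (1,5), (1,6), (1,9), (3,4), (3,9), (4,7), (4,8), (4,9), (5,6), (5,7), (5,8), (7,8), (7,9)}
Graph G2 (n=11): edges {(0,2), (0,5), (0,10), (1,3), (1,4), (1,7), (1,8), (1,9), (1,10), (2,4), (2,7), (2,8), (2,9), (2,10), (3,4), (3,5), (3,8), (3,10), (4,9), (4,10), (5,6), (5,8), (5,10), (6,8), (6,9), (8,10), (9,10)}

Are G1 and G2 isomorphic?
No, not isomorphic

The graphs are NOT isomorphic.

Degrees in G1: deg(0)=5, deg(1)=5, deg(2)=1, deg(3)=3, deg(4)=5, deg(5)=4, deg(6)=3, deg(7)=4, deg(8)=4, deg(9)=5, deg(10)=1.
Sorted degree sequence of G1: [5, 5, 5, 5, 4, 4, 4, 3, 3, 1, 1].
Degrees in G2: deg(0)=3, deg(1)=6, deg(2)=6, deg(3)=5, deg(4)=5, deg(5)=5, deg(6)=3, deg(7)=2, deg(8)=6, deg(9)=5, deg(10)=8.
Sorted degree sequence of G2: [8, 6, 6, 6, 5, 5, 5, 5, 3, 3, 2].
The (sorted) degree sequence is an isomorphism invariant, so since G1 and G2 have different degree sequences they cannot be isomorphic.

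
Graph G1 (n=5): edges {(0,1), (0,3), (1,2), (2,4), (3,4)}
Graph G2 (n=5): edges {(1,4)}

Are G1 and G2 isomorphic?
No, not isomorphic

The graphs are NOT isomorphic.

Connected components of G1: 1 component(s) with vertex sets [[0, 1, 2, 3, 4]], sizes [5].
Connected components of G2: 4 component(s) with vertex sets [[0], [2], [3], [1, 4]], sizes [1, 1, 1, 2].
The number of connected components (and the multiset of component sizes) is an isomorphism invariant — an isomorphism maps each component of G1 bijectively onto a component of G2. Since G1 has 1 component(s) and G2 has 4, they cannot be isomorphic.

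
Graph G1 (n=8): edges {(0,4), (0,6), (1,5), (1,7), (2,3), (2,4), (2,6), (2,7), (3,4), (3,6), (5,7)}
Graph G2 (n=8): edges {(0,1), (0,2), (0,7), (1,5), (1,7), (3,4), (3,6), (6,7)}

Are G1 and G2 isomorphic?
No, not isomorphic

The graphs are NOT isomorphic.

Counting triangles (3-cliques): G1 has 3, G2 has 1.
Triangle count is an isomorphism invariant, so differing triangle counts rule out isomorphism.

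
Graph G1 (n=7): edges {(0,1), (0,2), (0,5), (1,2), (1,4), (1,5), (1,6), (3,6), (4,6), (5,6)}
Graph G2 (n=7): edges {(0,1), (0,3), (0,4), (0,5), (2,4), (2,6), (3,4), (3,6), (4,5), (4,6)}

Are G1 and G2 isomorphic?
Yes, isomorphic

The graphs are isomorphic.
One valid mapping φ: V(G1) → V(G2): 0→6, 1→4, 2→2, 3→1, 4→5, 5→3, 6→0

Verify φ preserves adjacency — for each edge of G1, its image is an edge of G2:
  (0,1) → (φ(0),φ(1)) = (4,6) ∈ E(G2) ✓
  (0,2) → (φ(0),φ(2)) = (2,6) ∈ E(G2) ✓
  (0,5) → (φ(0),φ(5)) = (3,6) ∈ E(G2) ✓
  (1,2) → (φ(1),φ(2)) = (2,4) ∈ E(G2) ✓
  (1,4) → (φ(1),φ(4)) = (4,5) ∈ E(G2) ✓
  (1,5) → (φ(1),φ(5)) = (3,4) ∈ E(G2) ✓
  (1,6) → (φ(1),φ(6)) = (0,4) ∈ E(G2) ✓
  (3,6) → (φ(3),φ(6)) = (0,1) ∈ E(G2) ✓
  (4,6) → (φ(4),φ(6)) = (0,5) ∈ E(G2) ✓
  (5,6) → (φ(5),φ(6)) = (0,3) ∈ E(G2) ✓
All 10 edges of G1 map to edges of G2, and |E(G1)| = |E(G2)| = 10, so φ is a bijection on edges as well as vertices. Hence G1 ≅ G2.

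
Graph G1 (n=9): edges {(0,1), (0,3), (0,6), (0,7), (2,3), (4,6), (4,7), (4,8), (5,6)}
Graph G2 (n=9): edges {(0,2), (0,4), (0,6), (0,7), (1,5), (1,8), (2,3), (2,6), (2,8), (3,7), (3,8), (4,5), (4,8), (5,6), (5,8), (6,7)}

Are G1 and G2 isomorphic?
No, not isomorphic

The graphs are NOT isomorphic.

Degrees in G1: deg(0)=4, deg(1)=1, deg(2)=1, deg(3)=2, deg(4)=3, deg(5)=1, deg(6)=3, deg(7)=2, deg(8)=1.
Sorted degree sequence of G1: [4, 3, 3, 2, 2, 1, 1, 1, 1].
Degrees in G2: deg(0)=4, deg(1)=2, deg(2)=4, deg(3)=3, deg(4)=3, deg(5)=4, deg(6)=4, deg(7)=3, deg(8)=5.
Sorted degree sequence of G2: [5, 4, 4, 4, 4, 3, 3, 3, 2].
The (sorted) degree sequence is an isomorphism invariant, so since G1 and G2 have different degree sequences they cannot be isomorphic.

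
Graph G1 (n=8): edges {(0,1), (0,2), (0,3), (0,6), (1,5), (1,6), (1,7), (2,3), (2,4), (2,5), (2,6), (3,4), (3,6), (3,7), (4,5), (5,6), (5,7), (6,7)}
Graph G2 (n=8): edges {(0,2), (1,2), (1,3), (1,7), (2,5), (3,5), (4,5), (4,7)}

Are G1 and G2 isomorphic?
No, not isomorphic

The graphs are NOT isomorphic.

Connected components of G1: 1 component(s) with vertex sets [[0, 1, 2, 3, 4, 5, 6, 7]], sizes [8].
Connected components of G2: 2 component(s) with vertex sets [[6], [0, 1, 2, 3, 4, 5, 7]], sizes [1, 7].
The number of connected components (and the multiset of component sizes) is an isomorphism invariant — an isomorphism maps each component of G1 bijectively onto a component of G2. Since G1 has 1 component(s) and G2 has 2, they cannot be isomorphic.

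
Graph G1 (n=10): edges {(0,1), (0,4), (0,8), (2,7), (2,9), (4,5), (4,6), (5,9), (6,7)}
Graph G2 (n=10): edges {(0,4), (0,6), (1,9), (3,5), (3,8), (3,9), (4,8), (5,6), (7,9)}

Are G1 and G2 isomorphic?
Yes, isomorphic

The graphs are isomorphic.
One valid mapping φ: V(G1) → V(G2): 0→9, 1→7, 2→0, 3→2, 4→3, 5→5, 6→8, 7→4, 8→1, 9→6

Verify φ preserves adjacency — for each edge of G1, its image is an edge of G2:
  (0,1) → (φ(0),φ(1)) = (7,9) ∈ E(G2) ✓
  (0,4) → (φ(0),φ(4)) = (3,9) ∈ E(G2) ✓
  (0,8) → (φ(0),φ(8)) = (1,9) ∈ E(G2) ✓
  (2,7) → (φ(2),φ(7)) = (0,4) ∈ E(G2) ✓
  (2,9) → (φ(2),φ(9)) = (0,6) ∈ E(G2) ✓
  (4,5) → (φ(4),φ(5)) = (3,5) ∈ E(G2) ✓
  (4,6) → (φ(4),φ(6)) = (3,8) ∈ E(G2) ✓
  (5,9) → (φ(5),φ(9)) = (5,6) ∈ E(G2) ✓
  (6,7) → (φ(6),φ(7)) = (4,8) ∈ E(G2) ✓
All 9 edges of G1 map to edges of G2, and |E(G1)| = |E(G2)| = 9, so φ is a bijection on edges as well as vertices. Hence G1 ≅ G2.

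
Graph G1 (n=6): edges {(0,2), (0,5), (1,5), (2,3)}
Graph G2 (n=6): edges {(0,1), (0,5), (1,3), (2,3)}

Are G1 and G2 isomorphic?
Yes, isomorphic

The graphs are isomorphic.
One valid mapping φ: V(G1) → V(G2): 0→1, 1→5, 2→3, 3→2, 4→4, 5→0

Verify φ preserves adjacency — for each edge of G1, its image is an edge of G2:
  (0,2) → (φ(0),φ(2)) = (1,3) ∈ E(G2) ✓
  (0,5) → (φ(0),φ(5)) = (0,1) ∈ E(G2) ✓
  (1,5) → (φ(1),φ(5)) = (0,5) ∈ E(G2) ✓
  (2,3) → (φ(2),φ(3)) = (2,3) ∈ E(G2) ✓
All 4 edges of G1 map to edges of G2, and |E(G1)| = |E(G2)| = 4, so φ is a bijection on edges as well as vertices. Hence G1 ≅ G2.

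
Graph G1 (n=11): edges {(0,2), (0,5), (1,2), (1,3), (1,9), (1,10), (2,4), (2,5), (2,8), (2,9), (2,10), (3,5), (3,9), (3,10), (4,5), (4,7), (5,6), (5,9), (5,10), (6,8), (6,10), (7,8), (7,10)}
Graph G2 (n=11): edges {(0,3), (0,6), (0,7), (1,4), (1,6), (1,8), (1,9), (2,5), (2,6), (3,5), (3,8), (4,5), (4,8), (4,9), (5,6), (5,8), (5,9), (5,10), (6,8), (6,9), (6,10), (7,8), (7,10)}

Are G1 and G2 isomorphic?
Yes, isomorphic

The graphs are isomorphic.
One valid mapping φ: V(G1) → V(G2): 0→2, 1→1, 2→6, 3→4, 4→10, 5→5, 6→3, 7→7, 8→0, 9→9, 10→8

Verify φ preserves adjacency — for each edge of G1, its image is an edge of G2:
  (0,2) → (φ(0),φ(2)) = (2,6) ∈ E(G2) ✓
  (0,5) → (φ(0),φ(5)) = (2,5) ∈ E(G2) ✓
  (1,2) → (φ(1),φ(2)) = (1,6) ∈ E(G2) ✓
  (1,3) → (φ(1),φ(3)) = (1,4) ∈ E(G2) ✓
  (1,9) → (φ(1),φ(9)) = (1,9) ∈ E(G2) ✓
  (1,10) → (φ(1),φ(10)) = (1,8) ∈ E(G2) ✓
  (2,4) → (φ(2),φ(4)) = (6,10) ∈ E(G2) ✓
  (2,5) → (φ(2),φ(5)) = (5,6) ∈ E(G2) ✓
  (2,8) → (φ(2),φ(8)) = (0,6) ∈ E(G2) ✓
  (2,9) → (φ(2),φ(9)) = (6,9) ∈ E(G2) ✓
  (2,10) → (φ(2),φ(10)) = (6,8) ∈ E(G2) ✓
  (3,5) → (φ(3),φ(5)) = (4,5) ∈ E(G2) ✓
  (3,9) → (φ(3),φ(9)) = (4,9) ∈ E(G2) ✓
  (3,10) → (φ(3),φ(10)) = (4,8) ∈ E(G2) ✓
  (4,5) → (φ(4),φ(5)) = (5,10) ∈ E(G2) ✓
  (4,7) → (φ(4),φ(7)) = (7,10) ∈ E(G2) ✓
  (5,6) → (φ(5),φ(6)) = (3,5) ∈ E(G2) ✓
  (5,9) → (φ(5),φ(9)) = (5,9) ∈ E(G2) ✓
  (5,10) → (φ(5),φ(10)) = (5,8) ∈ E(G2) ✓
  (6,8) → (φ(6),φ(8)) = (0,3) ∈ E(G2) ✓
  (6,10) → (φ(6),φ(10)) = (3,8) ∈ E(G2) ✓
  (7,8) → (φ(7),φ(8)) = (0,7) ∈ E(G2) ✓
  (7,10) → (φ(7),φ(10)) = (7,8) ∈ E(G2) ✓
All 23 edges of G1 map to edges of G2, and |E(G1)| = |E(G2)| = 23, so φ is a bijection on edges as well as vertices. Hence G1 ≅ G2.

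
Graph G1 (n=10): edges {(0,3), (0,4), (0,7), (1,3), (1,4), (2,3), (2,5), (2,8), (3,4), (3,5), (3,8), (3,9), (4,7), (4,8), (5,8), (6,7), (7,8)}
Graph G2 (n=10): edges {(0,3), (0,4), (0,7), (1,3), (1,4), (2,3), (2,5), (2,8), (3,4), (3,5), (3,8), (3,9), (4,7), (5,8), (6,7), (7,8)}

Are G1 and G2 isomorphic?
No, not isomorphic

The graphs are NOT isomorphic.

Counting edges: G1 has 17 edge(s); G2 has 16 edge(s).
Edge count is an isomorphism invariant (a bijection on vertices induces a bijection on edges), so differing edge counts rule out isomorphism.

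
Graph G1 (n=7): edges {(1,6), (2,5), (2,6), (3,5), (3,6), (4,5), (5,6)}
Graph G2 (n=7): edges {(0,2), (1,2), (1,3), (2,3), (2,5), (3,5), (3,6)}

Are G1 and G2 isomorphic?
Yes, isomorphic

The graphs are isomorphic.
One valid mapping φ: V(G1) → V(G2): 0→4, 1→0, 2→1, 3→5, 4→6, 5→3, 6→2

Verify φ preserves adjacency — for each edge of G1, its image is an edge of G2:
  (1,6) → (φ(1),φ(6)) = (0,2) ∈ E(G2) ✓
  (2,5) → (φ(2),φ(5)) = (1,3) ∈ E(G2) ✓
  (2,6) → (φ(2),φ(6)) = (1,2) ∈ E(G2) ✓
  (3,5) → (φ(3),φ(5)) = (3,5) ∈ E(G2) ✓
  (3,6) → (φ(3),φ(6)) = (2,5) ∈ E(G2) ✓
  (4,5) → (φ(4),φ(5)) = (3,6) ∈ E(G2) ✓
  (5,6) → (φ(5),φ(6)) = (2,3) ∈ E(G2) ✓
All 7 edges of G1 map to edges of G2, and |E(G1)| = |E(G2)| = 7, so φ is a bijection on edges as well as vertices. Hence G1 ≅ G2.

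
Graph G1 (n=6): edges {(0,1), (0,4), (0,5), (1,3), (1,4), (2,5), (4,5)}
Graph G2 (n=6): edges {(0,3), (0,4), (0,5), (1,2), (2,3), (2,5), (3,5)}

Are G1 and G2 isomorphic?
Yes, isomorphic

The graphs are isomorphic.
One valid mapping φ: V(G1) → V(G2): 0→5, 1→2, 2→4, 3→1, 4→3, 5→0

Verify φ preserves adjacency — for each edge of G1, its image is an edge of G2:
  (0,1) → (φ(0),φ(1)) = (2,5) ∈ E(G2) ✓
  (0,4) → (φ(0),φ(4)) = (3,5) ∈ E(G2) ✓
  (0,5) → (φ(0),φ(5)) = (0,5) ∈ E(G2) ✓
  (1,3) → (φ(1),φ(3)) = (1,2) ∈ E(G2) ✓
  (1,4) → (φ(1),φ(4)) = (2,3) ∈ E(G2) ✓
  (2,5) → (φ(2),φ(5)) = (0,4) ∈ E(G2) ✓
  (4,5) → (φ(4),φ(5)) = (0,3) ∈ E(G2) ✓
All 7 edges of G1 map to edges of G2, and |E(G1)| = |E(G2)| = 7, so φ is a bijection on edges as well as vertices. Hence G1 ≅ G2.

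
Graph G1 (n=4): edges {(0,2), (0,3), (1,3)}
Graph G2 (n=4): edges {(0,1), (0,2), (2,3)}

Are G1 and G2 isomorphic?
Yes, isomorphic

The graphs are isomorphic.
One valid mapping φ: V(G1) → V(G2): 0→2, 1→1, 2→3, 3→0

Verify φ preserves adjacency — for each edge of G1, its image is an edge of G2:
  (0,2) → (φ(0),φ(2)) = (2,3) ∈ E(G2) ✓
  (0,3) → (φ(0),φ(3)) = (0,2) ∈ E(G2) ✓
  (1,3) → (φ(1),φ(3)) = (0,1) ∈ E(G2) ✓
All 3 edges of G1 map to edges of G2, and |E(G1)| = |E(G2)| = 3, so φ is a bijection on edges as well as vertices. Hence G1 ≅ G2.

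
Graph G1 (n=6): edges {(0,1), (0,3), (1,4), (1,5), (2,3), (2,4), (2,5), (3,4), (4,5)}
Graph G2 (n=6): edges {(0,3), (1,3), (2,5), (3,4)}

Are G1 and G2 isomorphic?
No, not isomorphic

The graphs are NOT isomorphic.

Counting triangles (3-cliques): G1 has 3, G2 has 0.
Triangle count is an isomorphism invariant, so differing triangle counts rule out isomorphism.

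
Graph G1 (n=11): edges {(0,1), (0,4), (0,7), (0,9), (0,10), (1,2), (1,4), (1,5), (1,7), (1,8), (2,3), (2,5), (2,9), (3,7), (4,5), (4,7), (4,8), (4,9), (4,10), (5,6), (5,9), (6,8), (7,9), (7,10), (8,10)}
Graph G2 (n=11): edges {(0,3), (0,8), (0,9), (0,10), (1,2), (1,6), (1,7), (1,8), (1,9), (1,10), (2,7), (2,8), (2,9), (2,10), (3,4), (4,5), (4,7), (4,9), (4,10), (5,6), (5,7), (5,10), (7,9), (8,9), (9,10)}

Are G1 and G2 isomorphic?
Yes, isomorphic

The graphs are isomorphic.
One valid mapping φ: V(G1) → V(G2): 0→2, 1→10, 2→5, 3→6, 4→9, 5→4, 6→3, 7→1, 8→0, 9→7, 10→8

Verify φ preserves adjacency — for each edge of G1, its image is an edge of G2:
  (0,1) → (φ(0),φ(1)) = (2,10) ∈ E(G2) ✓
  (0,4) → (φ(0),φ(4)) = (2,9) ∈ E(G2) ✓
  (0,7) → (φ(0),φ(7)) = (1,2) ∈ E(G2) ✓
  (0,9) → (φ(0),φ(9)) = (2,7) ∈ E(G2) ✓
  (0,10) → (φ(0),φ(10)) = (2,8) ∈ E(G2) ✓
  (1,2) → (φ(1),φ(2)) = (5,10) ∈ E(G2) ✓
  (1,4) → (φ(1),φ(4)) = (9,10) ∈ E(G2) ✓
  (1,5) → (φ(1),φ(5)) = (4,10) ∈ E(G2) ✓
  (1,7) → (φ(1),φ(7)) = (1,10) ∈ E(G2) ✓
  (1,8) → (φ(1),φ(8)) = (0,10) ∈ E(G2) ✓
  (2,3) → (φ(2),φ(3)) = (5,6) ∈ E(G2) ✓
  (2,5) → (φ(2),φ(5)) = (4,5) ∈ E(G2) ✓
  (2,9) → (φ(2),φ(9)) = (5,7) ∈ E(G2) ✓
  (3,7) → (φ(3),φ(7)) = (1,6) ∈ E(G2) ✓
  (4,5) → (φ(4),φ(5)) = (4,9) ∈ E(G2) ✓
  (4,7) → (φ(4),φ(7)) = (1,9) ∈ E(G2) ✓
  (4,8) → (φ(4),φ(8)) = (0,9) ∈ E(G2) ✓
  (4,9) → (φ(4),φ(9)) = (7,9) ∈ E(G2) ✓
  (4,10) → (φ(4),φ(10)) = (8,9) ∈ E(G2) ✓
  (5,6) → (φ(5),φ(6)) = (3,4) ∈ E(G2) ✓
  (5,9) → (φ(5),φ(9)) = (4,7) ∈ E(G2) ✓
  (6,8) → (φ(6),φ(8)) = (0,3) ∈ E(G2) ✓
  (7,9) → (φ(7),φ(9)) = (1,7) ∈ E(G2) ✓
  (7,10) → (φ(7),φ(10)) = (1,8) ∈ E(G2) ✓
  (8,10) → (φ(8),φ(10)) = (0,8) ∈ E(G2) ✓
All 25 edges of G1 map to edges of G2, and |E(G1)| = |E(G2)| = 25, so φ is a bijection on edges as well as vertices. Hence G1 ≅ G2.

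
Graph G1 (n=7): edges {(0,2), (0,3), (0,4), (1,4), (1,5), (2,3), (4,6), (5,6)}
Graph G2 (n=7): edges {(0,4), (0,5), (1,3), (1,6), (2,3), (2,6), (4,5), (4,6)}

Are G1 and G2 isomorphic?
Yes, isomorphic

The graphs are isomorphic.
One valid mapping φ: V(G1) → V(G2): 0→4, 1→1, 2→5, 3→0, 4→6, 5→3, 6→2

Verify φ preserves adjacency — for each edge of G1, its image is an edge of G2:
  (0,2) → (φ(0),φ(2)) = (4,5) ∈ E(G2) ✓
  (0,3) → (φ(0),φ(3)) = (0,4) ∈ E(G2) ✓
  (0,4) → (φ(0),φ(4)) = (4,6) ∈ E(G2) ✓
  (1,4) → (φ(1),φ(4)) = (1,6) ∈ E(G2) ✓
  (1,5) → (φ(1),φ(5)) = (1,3) ∈ E(G2) ✓
  (2,3) → (φ(2),φ(3)) = (0,5) ∈ E(G2) ✓
  (4,6) → (φ(4),φ(6)) = (2,6) ∈ E(G2) ✓
  (5,6) → (φ(5),φ(6)) = (2,3) ∈ E(G2) ✓
All 8 edges of G1 map to edges of G2, and |E(G1)| = |E(G2)| = 8, so φ is a bijection on edges as well as vertices. Hence G1 ≅ G2.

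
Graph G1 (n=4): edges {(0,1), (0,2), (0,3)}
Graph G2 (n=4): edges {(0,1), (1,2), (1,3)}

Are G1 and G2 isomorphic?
Yes, isomorphic

The graphs are isomorphic.
One valid mapping φ: V(G1) → V(G2): 0→1, 1→2, 2→0, 3→3

Verify φ preserves adjacency — for each edge of G1, its image is an edge of G2:
  (0,1) → (φ(0),φ(1)) = (1,2) ∈ E(G2) ✓
  (0,2) → (φ(0),φ(2)) = (0,1) ∈ E(G2) ✓
  (0,3) → (φ(0),φ(3)) = (1,3) ∈ E(G2) ✓
All 3 edges of G1 map to edges of G2, and |E(G1)| = |E(G2)| = 3, so φ is a bijection on edges as well as vertices. Hence G1 ≅ G2.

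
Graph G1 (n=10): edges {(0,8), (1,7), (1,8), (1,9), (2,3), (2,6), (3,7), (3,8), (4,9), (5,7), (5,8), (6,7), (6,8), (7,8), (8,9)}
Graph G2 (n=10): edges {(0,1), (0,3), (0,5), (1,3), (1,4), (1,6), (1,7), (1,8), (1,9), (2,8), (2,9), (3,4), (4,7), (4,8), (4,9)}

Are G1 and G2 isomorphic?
Yes, isomorphic

The graphs are isomorphic.
One valid mapping φ: V(G1) → V(G2): 0→6, 1→3, 2→2, 3→8, 4→5, 5→7, 6→9, 7→4, 8→1, 9→0

Verify φ preserves adjacency — for each edge of G1, its image is an edge of G2:
  (0,8) → (φ(0),φ(8)) = (1,6) ∈ E(G2) ✓
  (1,7) → (φ(1),φ(7)) = (3,4) ∈ E(G2) ✓
  (1,8) → (φ(1),φ(8)) = (1,3) ∈ E(G2) ✓
  (1,9) → (φ(1),φ(9)) = (0,3) ∈ E(G2) ✓
  (2,3) → (φ(2),φ(3)) = (2,8) ∈ E(G2) ✓
  (2,6) → (φ(2),φ(6)) = (2,9) ∈ E(G2) ✓
  (3,7) → (φ(3),φ(7)) = (4,8) ∈ E(G2) ✓
  (3,8) → (φ(3),φ(8)) = (1,8) ∈ E(G2) ✓
  (4,9) → (φ(4),φ(9)) = (0,5) ∈ E(G2) ✓
  (5,7) → (φ(5),φ(7)) = (4,7) ∈ E(G2) ✓
  (5,8) → (φ(5),φ(8)) = (1,7) ∈ E(G2) ✓
  (6,7) → (φ(6),φ(7)) = (4,9) ∈ E(G2) ✓
  (6,8) → (φ(6),φ(8)) = (1,9) ∈ E(G2) ✓
  (7,8) → (φ(7),φ(8)) = (1,4) ∈ E(G2) ✓
  (8,9) → (φ(8),φ(9)) = (0,1) ∈ E(G2) ✓
All 15 edges of G1 map to edges of G2, and |E(G1)| = |E(G2)| = 15, so φ is a bijection on edges as well as vertices. Hence G1 ≅ G2.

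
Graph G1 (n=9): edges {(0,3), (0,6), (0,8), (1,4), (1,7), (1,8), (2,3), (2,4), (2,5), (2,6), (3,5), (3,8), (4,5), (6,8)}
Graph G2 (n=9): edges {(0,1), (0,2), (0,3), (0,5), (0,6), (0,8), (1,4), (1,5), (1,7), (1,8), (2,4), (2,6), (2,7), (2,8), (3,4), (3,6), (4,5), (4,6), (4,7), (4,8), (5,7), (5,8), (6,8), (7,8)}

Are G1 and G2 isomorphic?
No, not isomorphic

The graphs are NOT isomorphic.

Degrees in G1: deg(0)=3, deg(1)=3, deg(2)=4, deg(3)=4, deg(4)=3, deg(5)=3, deg(6)=3, deg(7)=1, deg(8)=4.
Sorted degree sequence of G1: [4, 4, 4, 3, 3, 3, 3, 3, 1].
Degrees in G2: deg(0)=6, deg(1)=5, deg(2)=5, deg(3)=3, deg(4)=7, deg(5)=5, deg(6)=5, deg(7)=5, deg(8)=7.
Sorted degree sequence of G2: [7, 7, 6, 5, 5, 5, 5, 5, 3].
The (sorted) degree sequence is an isomorphism invariant, so since G1 and G2 have different degree sequences they cannot be isomorphic.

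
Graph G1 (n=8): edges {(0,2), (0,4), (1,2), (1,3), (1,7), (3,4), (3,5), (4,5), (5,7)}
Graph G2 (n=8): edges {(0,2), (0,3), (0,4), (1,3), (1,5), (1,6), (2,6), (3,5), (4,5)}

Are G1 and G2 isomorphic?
Yes, isomorphic

The graphs are isomorphic.
One valid mapping φ: V(G1) → V(G2): 0→6, 1→0, 2→2, 3→3, 4→1, 5→5, 6→7, 7→4

Verify φ preserves adjacency — for each edge of G1, its image is an edge of G2:
  (0,2) → (φ(0),φ(2)) = (2,6) ∈ E(G2) ✓
  (0,4) → (φ(0),φ(4)) = (1,6) ∈ E(G2) ✓
  (1,2) → (φ(1),φ(2)) = (0,2) ∈ E(G2) ✓
  (1,3) → (φ(1),φ(3)) = (0,3) ∈ E(G2) ✓
  (1,7) → (φ(1),φ(7)) = (0,4) ∈ E(G2) ✓
  (3,4) → (φ(3),φ(4)) = (1,3) ∈ E(G2) ✓
  (3,5) → (φ(3),φ(5)) = (3,5) ∈ E(G2) ✓
  (4,5) → (φ(4),φ(5)) = (1,5) ∈ E(G2) ✓
  (5,7) → (φ(5),φ(7)) = (4,5) ∈ E(G2) ✓
All 9 edges of G1 map to edges of G2, and |E(G1)| = |E(G2)| = 9, so φ is a bijection on edges as well as vertices. Hence G1 ≅ G2.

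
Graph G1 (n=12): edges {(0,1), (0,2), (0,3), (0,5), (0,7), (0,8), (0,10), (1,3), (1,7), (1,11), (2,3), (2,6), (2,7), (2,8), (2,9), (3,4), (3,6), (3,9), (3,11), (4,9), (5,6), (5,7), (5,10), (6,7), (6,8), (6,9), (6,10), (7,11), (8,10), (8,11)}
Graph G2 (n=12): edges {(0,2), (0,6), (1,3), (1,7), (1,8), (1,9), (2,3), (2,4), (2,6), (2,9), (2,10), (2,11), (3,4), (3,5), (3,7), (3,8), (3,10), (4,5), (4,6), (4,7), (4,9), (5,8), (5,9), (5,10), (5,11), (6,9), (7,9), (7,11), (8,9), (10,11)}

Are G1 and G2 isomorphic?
Yes, isomorphic

The graphs are isomorphic.
One valid mapping φ: V(G1) → V(G2): 0→3, 1→10, 2→4, 3→2, 4→0, 5→8, 6→9, 7→5, 8→7, 9→6, 10→1, 11→11

Verify φ preserves adjacency — for each edge of G1, its image is an edge of G2:
  (0,1) → (φ(0),φ(1)) = (3,10) ∈ E(G2) ✓
  (0,2) → (φ(0),φ(2)) = (3,4) ∈ E(G2) ✓
  (0,3) → (φ(0),φ(3)) = (2,3) ∈ E(G2) ✓
  (0,5) → (φ(0),φ(5)) = (3,8) ∈ E(G2) ✓
  (0,7) → (φ(0),φ(7)) = (3,5) ∈ E(G2) ✓
  (0,8) → (φ(0),φ(8)) = (3,7) ∈ E(G2) ✓
  (0,10) → (φ(0),φ(10)) = (1,3) ∈ E(G2) ✓
  (1,3) → (φ(1),φ(3)) = (2,10) ∈ E(G2) ✓
  (1,7) → (φ(1),φ(7)) = (5,10) ∈ E(G2) ✓
  (1,11) → (φ(1),φ(11)) = (10,11) ∈ E(G2) ✓
  (2,3) → (φ(2),φ(3)) = (2,4) ∈ E(G2) ✓
  (2,6) → (φ(2),φ(6)) = (4,9) ∈ E(G2) ✓
  (2,7) → (φ(2),φ(7)) = (4,5) ∈ E(G2) ✓
  (2,8) → (φ(2),φ(8)) = (4,7) ∈ E(G2) ✓
  (2,9) → (φ(2),φ(9)) = (4,6) ∈ E(G2) ✓
  (3,4) → (φ(3),φ(4)) = (0,2) ∈ E(G2) ✓
  (3,6) → (φ(3),φ(6)) = (2,9) ∈ E(G2) ✓
  (3,9) → (φ(3),φ(9)) = (2,6) ∈ E(G2) ✓
  (3,11) → (φ(3),φ(11)) = (2,11) ∈ E(G2) ✓
  (4,9) → (φ(4),φ(9)) = (0,6) ∈ E(G2) ✓
  (5,6) → (φ(5),φ(6)) = (8,9) ∈ E(G2) ✓
  (5,7) → (φ(5),φ(7)) = (5,8) ∈ E(G2) ✓
  (5,10) → (φ(5),φ(10)) = (1,8) ∈ E(G2) ✓
  (6,7) → (φ(6),φ(7)) = (5,9) ∈ E(G2) ✓
  (6,8) → (φ(6),φ(8)) = (7,9) ∈ E(G2) ✓
  (6,9) → (φ(6),φ(9)) = (6,9) ∈ E(G2) ✓
  (6,10) → (φ(6),φ(10)) = (1,9) ∈ E(G2) ✓
  (7,11) → (φ(7),φ(11)) = (5,11) ∈ E(G2) ✓
  (8,10) → (φ(8),φ(10)) = (1,7) ∈ E(G2) ✓
  (8,11) → (φ(8),φ(11)) = (7,11) ∈ E(G2) ✓
All 30 edges of G1 map to edges of G2, and |E(G1)| = |E(G2)| = 30, so φ is a bijection on edges as well as vertices. Hence G1 ≅ G2.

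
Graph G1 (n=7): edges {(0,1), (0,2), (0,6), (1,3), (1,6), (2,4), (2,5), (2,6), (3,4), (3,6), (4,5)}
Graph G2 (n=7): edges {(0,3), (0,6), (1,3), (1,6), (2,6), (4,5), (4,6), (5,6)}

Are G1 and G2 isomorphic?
No, not isomorphic

The graphs are NOT isomorphic.

Counting triangles (3-cliques): G1 has 4, G2 has 1.
Triangle count is an isomorphism invariant, so differing triangle counts rule out isomorphism.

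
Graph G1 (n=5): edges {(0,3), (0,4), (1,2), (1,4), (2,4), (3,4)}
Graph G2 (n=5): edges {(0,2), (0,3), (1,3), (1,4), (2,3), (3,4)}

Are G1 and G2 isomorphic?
Yes, isomorphic

The graphs are isomorphic.
One valid mapping φ: V(G1) → V(G2): 0→2, 1→1, 2→4, 3→0, 4→3

Verify φ preserves adjacency — for each edge of G1, its image is an edge of G2:
  (0,3) → (φ(0),φ(3)) = (0,2) ∈ E(G2) ✓
  (0,4) → (φ(0),φ(4)) = (2,3) ∈ E(G2) ✓
  (1,2) → (φ(1),φ(2)) = (1,4) ∈ E(G2) ✓
  (1,4) → (φ(1),φ(4)) = (1,3) ∈ E(G2) ✓
  (2,4) → (φ(2),φ(4)) = (3,4) ∈ E(G2) ✓
  (3,4) → (φ(3),φ(4)) = (0,3) ∈ E(G2) ✓
All 6 edges of G1 map to edges of G2, and |E(G1)| = |E(G2)| = 6, so φ is a bijection on edges as well as vertices. Hence G1 ≅ G2.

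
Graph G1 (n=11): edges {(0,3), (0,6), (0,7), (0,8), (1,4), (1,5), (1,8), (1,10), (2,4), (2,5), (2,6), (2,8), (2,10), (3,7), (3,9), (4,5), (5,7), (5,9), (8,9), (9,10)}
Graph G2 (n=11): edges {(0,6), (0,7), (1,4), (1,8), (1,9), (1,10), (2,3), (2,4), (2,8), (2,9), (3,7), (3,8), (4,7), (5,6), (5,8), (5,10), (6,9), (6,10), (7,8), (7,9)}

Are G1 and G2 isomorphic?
Yes, isomorphic

The graphs are isomorphic.
One valid mapping φ: V(G1) → V(G2): 0→6, 1→2, 2→7, 3→10, 4→3, 5→8, 6→0, 7→5, 8→9, 9→1, 10→4

Verify φ preserves adjacency — for each edge of G1, its image is an edge of G2:
  (0,3) → (φ(0),φ(3)) = (6,10) ∈ E(G2) ✓
  (0,6) → (φ(0),φ(6)) = (0,6) ∈ E(G2) ✓
  (0,7) → (φ(0),φ(7)) = (5,6) ∈ E(G2) ✓
  (0,8) → (φ(0),φ(8)) = (6,9) ∈ E(G2) ✓
  (1,4) → (φ(1),φ(4)) = (2,3) ∈ E(G2) ✓
  (1,5) → (φ(1),φ(5)) = (2,8) ∈ E(G2) ✓
  (1,8) → (φ(1),φ(8)) = (2,9) ∈ E(G2) ✓
  (1,10) → (φ(1),φ(10)) = (2,4) ∈ E(G2) ✓
  (2,4) → (φ(2),φ(4)) = (3,7) ∈ E(G2) ✓
  (2,5) → (φ(2),φ(5)) = (7,8) ∈ E(G2) ✓
  (2,6) → (φ(2),φ(6)) = (0,7) ∈ E(G2) ✓
  (2,8) → (φ(2),φ(8)) = (7,9) ∈ E(G2) ✓
  (2,10) → (φ(2),φ(10)) = (4,7) ∈ E(G2) ✓
  (3,7) → (φ(3),φ(7)) = (5,10) ∈ E(G2) ✓
  (3,9) → (φ(3),φ(9)) = (1,10) ∈ E(G2) ✓
  (4,5) → (φ(4),φ(5)) = (3,8) ∈ E(G2) ✓
  (5,7) → (φ(5),φ(7)) = (5,8) ∈ E(G2) ✓
  (5,9) → (φ(5),φ(9)) = (1,8) ∈ E(G2) ✓
  (8,9) → (φ(8),φ(9)) = (1,9) ∈ E(G2) ✓
  (9,10) → (φ(9),φ(10)) = (1,4) ∈ E(G2) ✓
All 20 edges of G1 map to edges of G2, and |E(G1)| = |E(G2)| = 20, so φ is a bijection on edges as well as vertices. Hence G1 ≅ G2.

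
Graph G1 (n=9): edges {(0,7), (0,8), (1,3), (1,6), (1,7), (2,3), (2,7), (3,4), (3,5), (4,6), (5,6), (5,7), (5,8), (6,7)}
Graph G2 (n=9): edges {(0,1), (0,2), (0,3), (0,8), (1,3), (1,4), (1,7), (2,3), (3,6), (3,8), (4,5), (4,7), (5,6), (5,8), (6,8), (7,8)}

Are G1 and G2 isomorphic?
No, not isomorphic

The graphs are NOT isomorphic.

Degrees in G1: deg(0)=2, deg(1)=3, deg(2)=2, deg(3)=4, deg(4)=2, deg(5)=4, deg(6)=4, deg(7)=5, deg(8)=2.
Sorted degree sequence of G1: [5, 4, 4, 4, 3, 2, 2, 2, 2].
Degrees in G2: deg(0)=4, deg(1)=4, deg(2)=2, deg(3)=5, deg(4)=3, deg(5)=3, deg(6)=3, deg(7)=3, deg(8)=5.
Sorted degree sequence of G2: [5, 5, 4, 4, 3, 3, 3, 3, 2].
The (sorted) degree sequence is an isomorphism invariant, so since G1 and G2 have different degree sequences they cannot be isomorphic.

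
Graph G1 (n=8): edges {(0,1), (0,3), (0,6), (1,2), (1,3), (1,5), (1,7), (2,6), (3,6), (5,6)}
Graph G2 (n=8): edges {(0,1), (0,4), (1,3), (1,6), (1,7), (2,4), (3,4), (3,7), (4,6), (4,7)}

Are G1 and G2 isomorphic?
Yes, isomorphic

The graphs are isomorphic.
One valid mapping φ: V(G1) → V(G2): 0→3, 1→4, 2→6, 3→7, 4→5, 5→0, 6→1, 7→2

Verify φ preserves adjacency — for each edge of G1, its image is an edge of G2:
  (0,1) → (φ(0),φ(1)) = (3,4) ∈ E(G2) ✓
  (0,3) → (φ(0),φ(3)) = (3,7) ∈ E(G2) ✓
  (0,6) → (φ(0),φ(6)) = (1,3) ∈ E(G2) ✓
  (1,2) → (φ(1),φ(2)) = (4,6) ∈ E(G2) ✓
  (1,3) → (φ(1),φ(3)) = (4,7) ∈ E(G2) ✓
  (1,5) → (φ(1),φ(5)) = (0,4) ∈ E(G2) ✓
  (1,7) → (φ(1),φ(7)) = (2,4) ∈ E(G2) ✓
  (2,6) → (φ(2),φ(6)) = (1,6) ∈ E(G2) ✓
  (3,6) → (φ(3),φ(6)) = (1,7) ∈ E(G2) ✓
  (5,6) → (φ(5),φ(6)) = (0,1) ∈ E(G2) ✓
All 10 edges of G1 map to edges of G2, and |E(G1)| = |E(G2)| = 10, so φ is a bijection on edges as well as vertices. Hence G1 ≅ G2.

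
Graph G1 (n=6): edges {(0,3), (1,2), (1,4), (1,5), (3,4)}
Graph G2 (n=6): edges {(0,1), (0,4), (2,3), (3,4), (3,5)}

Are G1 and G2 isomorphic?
Yes, isomorphic

The graphs are isomorphic.
One valid mapping φ: V(G1) → V(G2): 0→1, 1→3, 2→2, 3→0, 4→4, 5→5

Verify φ preserves adjacency — for each edge of G1, its image is an edge of G2:
  (0,3) → (φ(0),φ(3)) = (0,1) ∈ E(G2) ✓
  (1,2) → (φ(1),φ(2)) = (2,3) ∈ E(G2) ✓
  (1,4) → (φ(1),φ(4)) = (3,4) ∈ E(G2) ✓
  (1,5) → (φ(1),φ(5)) = (3,5) ∈ E(G2) ✓
  (3,4) → (φ(3),φ(4)) = (0,4) ∈ E(G2) ✓
All 5 edges of G1 map to edges of G2, and |E(G1)| = |E(G2)| = 5, so φ is a bijection on edges as well as vertices. Hence G1 ≅ G2.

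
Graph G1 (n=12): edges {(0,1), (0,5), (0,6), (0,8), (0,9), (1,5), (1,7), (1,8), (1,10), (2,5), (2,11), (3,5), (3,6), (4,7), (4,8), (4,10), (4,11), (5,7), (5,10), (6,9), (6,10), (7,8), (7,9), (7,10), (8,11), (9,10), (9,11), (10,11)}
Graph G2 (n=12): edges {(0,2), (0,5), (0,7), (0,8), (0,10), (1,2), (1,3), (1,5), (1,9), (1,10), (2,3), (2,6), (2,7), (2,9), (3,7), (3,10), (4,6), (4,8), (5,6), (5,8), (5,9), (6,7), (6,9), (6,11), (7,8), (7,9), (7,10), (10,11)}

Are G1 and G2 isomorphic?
Yes, isomorphic

The graphs are isomorphic.
One valid mapping φ: V(G1) → V(G2): 0→5, 1→9, 2→11, 3→4, 4→3, 5→6, 6→8, 7→2, 8→1, 9→0, 10→7, 11→10

Verify φ preserves adjacency — for each edge of G1, its image is an edge of G2:
  (0,1) → (φ(0),φ(1)) = (5,9) ∈ E(G2) ✓
  (0,5) → (φ(0),φ(5)) = (5,6) ∈ E(G2) ✓
  (0,6) → (φ(0),φ(6)) = (5,8) ∈ E(G2) ✓
  (0,8) → (φ(0),φ(8)) = (1,5) ∈ E(G2) ✓
  (0,9) → (φ(0),φ(9)) = (0,5) ∈ E(G2) ✓
  (1,5) → (φ(1),φ(5)) = (6,9) ∈ E(G2) ✓
  (1,7) → (φ(1),φ(7)) = (2,9) ∈ E(G2) ✓
  (1,8) → (φ(1),φ(8)) = (1,9) ∈ E(G2) ✓
  (1,10) → (φ(1),φ(10)) = (7,9) ∈ E(G2) ✓
  (2,5) → (φ(2),φ(5)) = (6,11) ∈ E(G2) ✓
  (2,11) → (φ(2),φ(11)) = (10,11) ∈ E(G2) ✓
  (3,5) → (φ(3),φ(5)) = (4,6) ∈ E(G2) ✓
  (3,6) → (φ(3),φ(6)) = (4,8) ∈ E(G2) ✓
  (4,7) → (φ(4),φ(7)) = (2,3) ∈ E(G2) ✓
  (4,8) → (φ(4),φ(8)) = (1,3) ∈ E(G2) ✓
  (4,10) → (φ(4),φ(10)) = (3,7) ∈ E(G2) ✓
  (4,11) → (φ(4),φ(11)) = (3,10) ∈ E(G2) ✓
  (5,7) → (φ(5),φ(7)) = (2,6) ∈ E(G2) ✓
  (5,10) → (φ(5),φ(10)) = (6,7) ∈ E(G2) ✓
  (6,9) → (φ(6),φ(9)) = (0,8) ∈ E(G2) ✓
  (6,10) → (φ(6),φ(10)) = (7,8) ∈ E(G2) ✓
  (7,8) → (φ(7),φ(8)) = (1,2) ∈ E(G2) ✓
  (7,9) → (φ(7),φ(9)) = (0,2) ∈ E(G2) ✓
  (7,10) → (φ(7),φ(10)) = (2,7) ∈ E(G2) ✓
  (8,11) → (φ(8),φ(11)) = (1,10) ∈ E(G2) ✓
  (9,10) → (φ(9),φ(10)) = (0,7) ∈ E(G2) ✓
  (9,11) → (φ(9),φ(11)) = (0,10) ∈ E(G2) ✓
  (10,11) → (φ(10),φ(11)) = (7,10) ∈ E(G2) ✓
All 28 edges of G1 map to edges of G2, and |E(G1)| = |E(G2)| = 28, so φ is a bijection on edges as well as vertices. Hence G1 ≅ G2.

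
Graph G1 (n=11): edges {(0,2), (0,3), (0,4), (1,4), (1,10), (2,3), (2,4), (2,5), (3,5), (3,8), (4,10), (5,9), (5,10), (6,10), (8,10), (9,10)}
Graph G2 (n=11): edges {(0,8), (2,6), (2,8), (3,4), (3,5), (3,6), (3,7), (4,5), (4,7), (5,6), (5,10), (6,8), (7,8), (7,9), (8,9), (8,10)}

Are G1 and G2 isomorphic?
Yes, isomorphic

The graphs are isomorphic.
One valid mapping φ: V(G1) → V(G2): 0→4, 1→9, 2→3, 3→5, 4→7, 5→6, 6→0, 7→1, 8→10, 9→2, 10→8

Verify φ preserves adjacency — for each edge of G1, its image is an edge of G2:
  (0,2) → (φ(0),φ(2)) = (3,4) ∈ E(G2) ✓
  (0,3) → (φ(0),φ(3)) = (4,5) ∈ E(G2) ✓
  (0,4) → (φ(0),φ(4)) = (4,7) ∈ E(G2) ✓
  (1,4) → (φ(1),φ(4)) = (7,9) ∈ E(G2) ✓
  (1,10) → (φ(1),φ(10)) = (8,9) ∈ E(G2) ✓
  (2,3) → (φ(2),φ(3)) = (3,5) ∈ E(G2) ✓
  (2,4) → (φ(2),φ(4)) = (3,7) ∈ E(G2) ✓
  (2,5) → (φ(2),φ(5)) = (3,6) ∈ E(G2) ✓
  (3,5) → (φ(3),φ(5)) = (5,6) ∈ E(G2) ✓
  (3,8) → (φ(3),φ(8)) = (5,10) ∈ E(G2) ✓
  (4,10) → (φ(4),φ(10)) = (7,8) ∈ E(G2) ✓
  (5,9) → (φ(5),φ(9)) = (2,6) ∈ E(G2) ✓
  (5,10) → (φ(5),φ(10)) = (6,8) ∈ E(G2) ✓
  (6,10) → (φ(6),φ(10)) = (0,8) ∈ E(G2) ✓
  (8,10) → (φ(8),φ(10)) = (8,10) ∈ E(G2) ✓
  (9,10) → (φ(9),φ(10)) = (2,8) ∈ E(G2) ✓
All 16 edges of G1 map to edges of G2, and |E(G1)| = |E(G2)| = 16, so φ is a bijection on edges as well as vertices. Hence G1 ≅ G2.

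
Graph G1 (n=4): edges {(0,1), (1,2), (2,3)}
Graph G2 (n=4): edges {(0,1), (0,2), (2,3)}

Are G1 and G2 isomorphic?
Yes, isomorphic

The graphs are isomorphic.
One valid mapping φ: V(G1) → V(G2): 0→1, 1→0, 2→2, 3→3

Verify φ preserves adjacency — for each edge of G1, its image is an edge of G2:
  (0,1) → (φ(0),φ(1)) = (0,1) ∈ E(G2) ✓
  (1,2) → (φ(1),φ(2)) = (0,2) ∈ E(G2) ✓
  (2,3) → (φ(2),φ(3)) = (2,3) ∈ E(G2) ✓
All 3 edges of G1 map to edges of G2, and |E(G1)| = |E(G2)| = 3, so φ is a bijection on edges as well as vertices. Hence G1 ≅ G2.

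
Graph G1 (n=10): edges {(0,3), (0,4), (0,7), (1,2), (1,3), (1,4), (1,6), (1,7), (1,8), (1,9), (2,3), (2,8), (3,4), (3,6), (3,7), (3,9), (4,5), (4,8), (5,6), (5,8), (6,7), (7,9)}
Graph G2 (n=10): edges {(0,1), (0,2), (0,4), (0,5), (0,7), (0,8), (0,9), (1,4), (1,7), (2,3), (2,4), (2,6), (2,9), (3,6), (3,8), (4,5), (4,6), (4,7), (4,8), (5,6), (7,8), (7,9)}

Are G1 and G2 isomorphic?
Yes, isomorphic

The graphs are isomorphic.
One valid mapping φ: V(G1) → V(G2): 0→9, 1→4, 2→5, 3→0, 4→2, 5→3, 6→8, 7→7, 8→6, 9→1

Verify φ preserves adjacency — for each edge of G1, its image is an edge of G2:
  (0,3) → (φ(0),φ(3)) = (0,9) ∈ E(G2) ✓
  (0,4) → (φ(0),φ(4)) = (2,9) ∈ E(G2) ✓
  (0,7) → (φ(0),φ(7)) = (7,9) ∈ E(G2) ✓
  (1,2) → (φ(1),φ(2)) = (4,5) ∈ E(G2) ✓
  (1,3) → (φ(1),φ(3)) = (0,4) ∈ E(G2) ✓
  (1,4) → (φ(1),φ(4)) = (2,4) ∈ E(G2) ✓
  (1,6) → (φ(1),φ(6)) = (4,8) ∈ E(G2) ✓
  (1,7) → (φ(1),φ(7)) = (4,7) ∈ E(G2) ✓
  (1,8) → (φ(1),φ(8)) = (4,6) ∈ E(G2) ✓
  (1,9) → (φ(1),φ(9)) = (1,4) ∈ E(G2) ✓
  (2,3) → (φ(2),φ(3)) = (0,5) ∈ E(G2) ✓
  (2,8) → (φ(2),φ(8)) = (5,6) ∈ E(G2) ✓
  (3,4) → (φ(3),φ(4)) = (0,2) ∈ E(G2) ✓
  (3,6) → (φ(3),φ(6)) = (0,8) ∈ E(G2) ✓
  (3,7) → (φ(3),φ(7)) = (0,7) ∈ E(G2) ✓
  (3,9) → (φ(3),φ(9)) = (0,1) ∈ E(G2) ✓
  (4,5) → (φ(4),φ(5)) = (2,3) ∈ E(G2) ✓
  (4,8) → (φ(4),φ(8)) = (2,6) ∈ E(G2) ✓
  (5,6) → (φ(5),φ(6)) = (3,8) ∈ E(G2) ✓
  (5,8) → (φ(5),φ(8)) = (3,6) ∈ E(G2) ✓
  (6,7) → (φ(6),φ(7)) = (7,8) ∈ E(G2) ✓
  (7,9) → (φ(7),φ(9)) = (1,7) ∈ E(G2) ✓
All 22 edges of G1 map to edges of G2, and |E(G1)| = |E(G2)| = 22, so φ is a bijection on edges as well as vertices. Hence G1 ≅ G2.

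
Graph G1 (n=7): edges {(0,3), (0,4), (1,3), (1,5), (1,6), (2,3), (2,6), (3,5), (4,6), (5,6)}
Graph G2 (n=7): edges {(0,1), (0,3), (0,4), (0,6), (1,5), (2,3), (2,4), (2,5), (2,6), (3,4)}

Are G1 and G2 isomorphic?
Yes, isomorphic

The graphs are isomorphic.
One valid mapping φ: V(G1) → V(G2): 0→1, 1→3, 2→6, 3→0, 4→5, 5→4, 6→2

Verify φ preserves adjacency — for each edge of G1, its image is an edge of G2:
  (0,3) → (φ(0),φ(3)) = (0,1) ∈ E(G2) ✓
  (0,4) → (φ(0),φ(4)) = (1,5) ∈ E(G2) ✓
  (1,3) → (φ(1),φ(3)) = (0,3) ∈ E(G2) ✓
  (1,5) → (φ(1),φ(5)) = (3,4) ∈ E(G2) ✓
  (1,6) → (φ(1),φ(6)) = (2,3) ∈ E(G2) ✓
  (2,3) → (φ(2),φ(3)) = (0,6) ∈ E(G2) ✓
  (2,6) → (φ(2),φ(6)) = (2,6) ∈ E(G2) ✓
  (3,5) → (φ(3),φ(5)) = (0,4) ∈ E(G2) ✓
  (4,6) → (φ(4),φ(6)) = (2,5) ∈ E(G2) ✓
  (5,6) → (φ(5),φ(6)) = (2,4) ∈ E(G2) ✓
All 10 edges of G1 map to edges of G2, and |E(G1)| = |E(G2)| = 10, so φ is a bijection on edges as well as vertices. Hence G1 ≅ G2.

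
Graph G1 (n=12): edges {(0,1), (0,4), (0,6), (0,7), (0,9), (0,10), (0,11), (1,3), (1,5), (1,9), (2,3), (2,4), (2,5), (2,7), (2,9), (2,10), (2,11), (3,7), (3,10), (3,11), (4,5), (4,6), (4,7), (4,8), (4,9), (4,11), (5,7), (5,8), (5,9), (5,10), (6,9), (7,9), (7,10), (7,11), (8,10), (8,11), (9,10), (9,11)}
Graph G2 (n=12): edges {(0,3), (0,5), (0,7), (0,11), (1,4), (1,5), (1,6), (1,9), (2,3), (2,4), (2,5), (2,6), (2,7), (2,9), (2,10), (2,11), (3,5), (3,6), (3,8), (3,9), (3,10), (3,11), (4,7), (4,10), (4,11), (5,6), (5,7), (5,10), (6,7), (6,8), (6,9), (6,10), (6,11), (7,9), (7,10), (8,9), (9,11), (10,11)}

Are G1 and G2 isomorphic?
Yes, isomorphic

The graphs are isomorphic.
One valid mapping φ: V(G1) → V(G2): 0→9, 1→1, 2→10, 3→4, 4→3, 5→5, 6→8, 7→2, 8→0, 9→6, 10→7, 11→11

Verify φ preserves adjacency — for each edge of G1, its image is an edge of G2:
  (0,1) → (φ(0),φ(1)) = (1,9) ∈ E(G2) ✓
  (0,4) → (φ(0),φ(4)) = (3,9) ∈ E(G2) ✓
  (0,6) → (φ(0),φ(6)) = (8,9) ∈ E(G2) ✓
  (0,7) → (φ(0),φ(7)) = (2,9) ∈ E(G2) ✓
  (0,9) → (φ(0),φ(9)) = (6,9) ∈ E(G2) ✓
  (0,10) → (φ(0),φ(10)) = (7,9) ∈ E(G2) ✓
  (0,11) → (φ(0),φ(11)) = (9,11) ∈ E(G2) ✓
  (1,3) → (φ(1),φ(3)) = (1,4) ∈ E(G2) ✓
  (1,5) → (φ(1),φ(5)) = (1,5) ∈ E(G2) ✓
  (1,9) → (φ(1),φ(9)) = (1,6) ∈ E(G2) ✓
  (2,3) → (φ(2),φ(3)) = (4,10) ∈ E(G2) ✓
  (2,4) → (φ(2),φ(4)) = (3,10) ∈ E(G2) ✓
  (2,5) → (φ(2),φ(5)) = (5,10) ∈ E(G2) ✓
  (2,7) → (φ(2),φ(7)) = (2,10) ∈ E(G2) ✓
  (2,9) → (φ(2),φ(9)) = (6,10) ∈ E(G2) ✓
  (2,10) → (φ(2),φ(10)) = (7,10) ∈ E(G2) ✓
  (2,11) → (φ(2),φ(11)) = (10,11) ∈ E(G2) ✓
  (3,7) → (φ(3),φ(7)) = (2,4) ∈ E(G2) ✓
  (3,10) → (φ(3),φ(10)) = (4,7) ∈ E(G2) ✓
  (3,11) → (φ(3),φ(11)) = (4,11) ∈ E(G2) ✓
  (4,5) → (φ(4),φ(5)) = (3,5) ∈ E(G2) ✓
  (4,6) → (φ(4),φ(6)) = (3,8) ∈ E(G2) ✓
  (4,7) → (φ(4),φ(7)) = (2,3) ∈ E(G2) ✓
  (4,8) → (φ(4),φ(8)) = (0,3) ∈ E(G2) ✓
  (4,9) → (φ(4),φ(9)) = (3,6) ∈ E(G2) ✓
  (4,11) → (φ(4),φ(11)) = (3,11) ∈ E(G2) ✓
  (5,7) → (φ(5),φ(7)) = (2,5) ∈ E(G2) ✓
  (5,8) → (φ(5),φ(8)) = (0,5) ∈ E(G2) ✓
  (5,9) → (φ(5),φ(9)) = (5,6) ∈ E(G2) ✓
  (5,10) → (φ(5),φ(10)) = (5,7) ∈ E(G2) ✓
  (6,9) → (φ(6),φ(9)) = (6,8) ∈ E(G2) ✓
  (7,9) → (φ(7),φ(9)) = (2,6) ∈ E(G2) ✓
  (7,10) → (φ(7),φ(10)) = (2,7) ∈ E(G2) ✓
  (7,11) → (φ(7),φ(11)) = (2,11) ∈ E(G2) ✓
  (8,10) → (φ(8),φ(10)) = (0,7) ∈ E(G2) ✓
  (8,11) → (φ(8),φ(11)) = (0,11) ∈ E(G2) ✓
  (9,10) → (φ(9),φ(10)) = (6,7) ∈ E(G2) ✓
  (9,11) → (φ(9),φ(11)) = (6,11) ∈ E(G2) ✓
All 38 edges of G1 map to edges of G2, and |E(G1)| = |E(G2)| = 38, so φ is a bijection on edges as well as vertices. Hence G1 ≅ G2.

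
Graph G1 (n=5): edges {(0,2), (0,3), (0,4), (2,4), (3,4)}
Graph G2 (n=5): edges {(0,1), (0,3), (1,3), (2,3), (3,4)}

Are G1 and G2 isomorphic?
No, not isomorphic

The graphs are NOT isomorphic.

Counting triangles (3-cliques): G1 has 2, G2 has 1.
Triangle count is an isomorphism invariant, so differing triangle counts rule out isomorphism.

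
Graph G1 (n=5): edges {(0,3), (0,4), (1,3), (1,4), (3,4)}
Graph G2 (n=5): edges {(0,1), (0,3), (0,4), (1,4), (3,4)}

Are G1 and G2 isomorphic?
Yes, isomorphic

The graphs are isomorphic.
One valid mapping φ: V(G1) → V(G2): 0→1, 1→3, 2→2, 3→4, 4→0

Verify φ preserves adjacency — for each edge of G1, its image is an edge of G2:
  (0,3) → (φ(0),φ(3)) = (1,4) ∈ E(G2) ✓
  (0,4) → (φ(0),φ(4)) = (0,1) ∈ E(G2) ✓
  (1,3) → (φ(1),φ(3)) = (3,4) ∈ E(G2) ✓
  (1,4) → (φ(1),φ(4)) = (0,3) ∈ E(G2) ✓
  (3,4) → (φ(3),φ(4)) = (0,4) ∈ E(G2) ✓
All 5 edges of G1 map to edges of G2, and |E(G1)| = |E(G2)| = 5, so φ is a bijection on edges as well as vertices. Hence G1 ≅ G2.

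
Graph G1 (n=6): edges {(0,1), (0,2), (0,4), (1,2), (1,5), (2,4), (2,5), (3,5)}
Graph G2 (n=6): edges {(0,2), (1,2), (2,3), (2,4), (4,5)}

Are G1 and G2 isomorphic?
No, not isomorphic

The graphs are NOT isomorphic.

Counting triangles (3-cliques): G1 has 3, G2 has 0.
Triangle count is an isomorphism invariant, so differing triangle counts rule out isomorphism.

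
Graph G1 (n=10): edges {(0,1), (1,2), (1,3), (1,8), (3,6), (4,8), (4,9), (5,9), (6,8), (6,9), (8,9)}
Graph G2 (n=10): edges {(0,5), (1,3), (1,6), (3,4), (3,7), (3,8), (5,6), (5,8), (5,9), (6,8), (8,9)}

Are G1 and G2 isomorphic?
Yes, isomorphic

The graphs are isomorphic.
One valid mapping φ: V(G1) → V(G2): 0→7, 1→3, 2→4, 3→1, 4→9, 5→0, 6→6, 7→2, 8→8, 9→5

Verify φ preserves adjacency — for each edge of G1, its image is an edge of G2:
  (0,1) → (φ(0),φ(1)) = (3,7) ∈ E(G2) ✓
  (1,2) → (φ(1),φ(2)) = (3,4) ∈ E(G2) ✓
  (1,3) → (φ(1),φ(3)) = (1,3) ∈ E(G2) ✓
  (1,8) → (φ(1),φ(8)) = (3,8) ∈ E(G2) ✓
  (3,6) → (φ(3),φ(6)) = (1,6) ∈ E(G2) ✓
  (4,8) → (φ(4),φ(8)) = (8,9) ∈ E(G2) ✓
  (4,9) → (φ(4),φ(9)) = (5,9) ∈ E(G2) ✓
  (5,9) → (φ(5),φ(9)) = (0,5) ∈ E(G2) ✓
  (6,8) → (φ(6),φ(8)) = (6,8) ∈ E(G2) ✓
  (6,9) → (φ(6),φ(9)) = (5,6) ∈ E(G2) ✓
  (8,9) → (φ(8),φ(9)) = (5,8) ∈ E(G2) ✓
All 11 edges of G1 map to edges of G2, and |E(G1)| = |E(G2)| = 11, so φ is a bijection on edges as well as vertices. Hence G1 ≅ G2.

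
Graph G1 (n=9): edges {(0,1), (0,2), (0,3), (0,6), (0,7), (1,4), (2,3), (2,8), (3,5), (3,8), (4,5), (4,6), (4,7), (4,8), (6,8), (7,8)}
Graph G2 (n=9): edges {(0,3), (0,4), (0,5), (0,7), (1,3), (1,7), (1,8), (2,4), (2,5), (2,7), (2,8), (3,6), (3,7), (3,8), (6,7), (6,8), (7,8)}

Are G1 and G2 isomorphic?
No, not isomorphic

The graphs are NOT isomorphic.

Counting triangles (3-cliques): G1 has 4, G2 has 9.
Triangle count is an isomorphism invariant, so differing triangle counts rule out isomorphism.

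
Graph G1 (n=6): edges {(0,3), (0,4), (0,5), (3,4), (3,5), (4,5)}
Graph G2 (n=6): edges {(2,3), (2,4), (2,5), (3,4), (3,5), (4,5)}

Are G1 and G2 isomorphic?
Yes, isomorphic

The graphs are isomorphic.
One valid mapping φ: V(G1) → V(G2): 0→4, 1→0, 2→1, 3→3, 4→2, 5→5

Verify φ preserves adjacency — for each edge of G1, its image is an edge of G2:
  (0,3) → (φ(0),φ(3)) = (3,4) ∈ E(G2) ✓
  (0,4) → (φ(0),φ(4)) = (2,4) ∈ E(G2) ✓
  (0,5) → (φ(0),φ(5)) = (4,5) ∈ E(G2) ✓
  (3,4) → (φ(3),φ(4)) = (2,3) ∈ E(G2) ✓
  (3,5) → (φ(3),φ(5)) = (3,5) ∈ E(G2) ✓
  (4,5) → (φ(4),φ(5)) = (2,5) ∈ E(G2) ✓
All 6 edges of G1 map to edges of G2, and |E(G1)| = |E(G2)| = 6, so φ is a bijection on edges as well as vertices. Hence G1 ≅ G2.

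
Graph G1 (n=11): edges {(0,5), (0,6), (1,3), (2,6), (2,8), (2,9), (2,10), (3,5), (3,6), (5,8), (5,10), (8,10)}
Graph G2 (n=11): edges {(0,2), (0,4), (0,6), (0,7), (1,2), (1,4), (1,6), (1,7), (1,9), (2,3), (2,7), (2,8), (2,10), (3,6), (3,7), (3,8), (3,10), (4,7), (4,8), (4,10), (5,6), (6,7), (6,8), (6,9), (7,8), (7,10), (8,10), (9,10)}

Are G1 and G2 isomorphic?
No, not isomorphic

The graphs are NOT isomorphic.

Degrees in G1: deg(0)=2, deg(1)=1, deg(2)=4, deg(3)=3, deg(4)=0, deg(5)=4, deg(6)=3, deg(7)=0, deg(8)=3, deg(9)=1, deg(10)=3.
Sorted degree sequence of G1: [4, 4, 3, 3, 3, 3, 2, 1, 1, 0, 0].
Degrees in G2: deg(0)=4, deg(1)=5, deg(2)=6, deg(3)=5, deg(4)=5, deg(5)=1, deg(6)=7, deg(7)=8, deg(8)=6, deg(9)=3, deg(10)=6.
Sorted degree sequence of G2: [8, 7, 6, 6, 6, 5, 5, 5, 4, 3, 1].
The (sorted) degree sequence is an isomorphism invariant, so since G1 and G2 have different degree sequences they cannot be isomorphic.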